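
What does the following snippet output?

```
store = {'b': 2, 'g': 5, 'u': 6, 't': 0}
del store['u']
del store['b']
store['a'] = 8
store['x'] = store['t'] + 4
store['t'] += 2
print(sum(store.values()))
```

19

del 'u' → {'b': 2, 'g': 5, 't': 0}
del 'b' → {'g': 5, 't': 0}
store['a'] = 8 → {'g': 5, 't': 0, 'a': 8}
store['x'] = store['t']+4 = 4 → {'g': 5, 't': 0, 'a': 8, 'x': 4}
store['t'] = 0+2 = 2 → {'g': 5, 't': 2, 'a': 8, 'x': 4}
sum of values = 19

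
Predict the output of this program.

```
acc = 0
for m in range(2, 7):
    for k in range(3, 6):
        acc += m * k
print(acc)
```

240

m=2,k=3: acc = 0+6 = 6
m=2,k=4: acc = 6+8 = 14
m=2,k=5: acc = 14+10 = 24
m=3,k=3: acc = 24+9 = 33
m=3,k=4: acc = 33+12 = 45
m=3,k=5: acc = 45+15 = 60
m=4,k=3: acc = 60+12 = 72
m=4,k=4: acc = 72+16 = 88
m=4,k=5: acc = 88+20 = 108
m=5,k=3: acc = 108+15 = 123
m=5,k=4: acc = 123+20 = 143
m=5,k=5: acc = 143+25 = 168
m=6,k=3: acc = 168+18 = 186
m=6,k=4: acc = 186+24 = 210
m=6,k=5: acc = 210+30 = 240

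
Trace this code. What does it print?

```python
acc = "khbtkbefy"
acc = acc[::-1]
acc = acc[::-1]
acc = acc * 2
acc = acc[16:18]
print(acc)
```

fy

reverse → 'yfebktbhk'
reverse → 'khbtkbefy'
repeat ×2 → 'khbtkbefykhbtkbefy'
slice [16:18] → 'fy'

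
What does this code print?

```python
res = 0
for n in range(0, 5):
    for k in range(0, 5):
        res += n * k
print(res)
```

n=0,k=0: res = 0+0 = 0
n=0,k=1: res = 0+0 = 0
n=0,k=2: res = 0+0 = 0
n=0,k=3: res = 0+0 = 0
n=0,k=4: res = 0+0 = 0
n=1,k=0: res = 0+0 = 0
n=1,k=1: res = 0+1 = 1
n=1,k=2: res = 1+2 = 3
n=1,k=3: res = 3+3 = 6
n=1,k=4: res = 6+4 = 10
n=2,k=0: res = 10+0 = 10
n=2,k=1: res = 10+2 = 12
n=2,k=2: res = 12+4 = 16
n=2,k=3: res = 16+6 = 22
n=2,k=4: res = 22+8 = 30
n=3,k=0: res = 30+0 = 30
n=3,k=1: res = 30+3 = 33
n=3,k=2: res = 33+6 = 39
n=3,k=3: res = 39+9 = 48
n=3,k=4: res = 48+12 = 60
n=4,k=0: res = 60+0 = 60
n=4,k=1: res = 60+4 = 64
n=4,k=2: res = 64+8 = 72
n=4,k=3: res = 72+12 = 84
n=4,k=4: res = 84+16 = 100

100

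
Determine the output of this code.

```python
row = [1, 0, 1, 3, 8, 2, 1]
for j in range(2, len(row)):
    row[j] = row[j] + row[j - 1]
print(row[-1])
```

15

j=2: row[2] = 1+0 = 1 → [1, 0, 1, 3, 8, 2, 1]
j=3: row[3] = 3+1 = 4 → [1, 0, 1, 4, 8, 2, 1]
j=4: row[4] = 8+4 = 12 → [1, 0, 1, 4, 12, 2, 1]
j=5: row[5] = 2+12 = 14 → [1, 0, 1, 4, 12, 14, 1]
j=6: row[6] = 1+14 = 15 → [1, 0, 1, 4, 12, 14, 15]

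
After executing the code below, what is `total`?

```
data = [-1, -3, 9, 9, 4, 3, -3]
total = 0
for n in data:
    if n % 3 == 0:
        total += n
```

n=-1: not %3==0
n=-3: %3==0, total = 0+(-3) = -3
n=9: %3==0, total = (-3)+9 = 6
n=9: %3==0, total = 6+9 = 15
n=4: not %3==0
n=3: %3==0, total = 15+3 = 18
n=-3: %3==0, total = 18+(-3) = 15

15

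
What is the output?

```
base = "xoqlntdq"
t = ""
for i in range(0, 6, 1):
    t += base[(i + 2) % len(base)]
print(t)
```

i=0: add base[2]='q' → 'q'
i=1: add base[3]='l' → 'ql'
i=2: add base[4]='n' → 'qln'
i=3: add base[5]='t' → 'qlnt'
i=4: add base[6]='d' → 'qlntd'
i=5: add base[7]='q' → 'qlntdq'

qlntdq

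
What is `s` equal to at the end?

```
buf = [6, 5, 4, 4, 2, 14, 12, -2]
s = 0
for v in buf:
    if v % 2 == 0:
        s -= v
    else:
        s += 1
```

v=6: even, s = 0-6 = -6
v=5: not even, s = (-6)+1 = -5
v=4: even, s = (-5)-4 = -9
v=4: even, s = (-9)-4 = -13
v=2: even, s = (-13)-2 = -15
v=14: even, s = (-15)-14 = -29
v=12: even, s = (-29)-12 = -41
v=-2: even, s = (-41)-(-2) = -39

-39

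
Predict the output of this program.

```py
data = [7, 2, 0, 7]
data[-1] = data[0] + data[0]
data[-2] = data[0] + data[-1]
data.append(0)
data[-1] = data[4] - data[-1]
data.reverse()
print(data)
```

[0, 14, 21, 2, 7]

data[-1] = data[0]+data[0] = 7+7 = 14 → [7, 2, 0, 14]
data[-2] = data[0]+data[-1] = 7+14 = 21 → [7, 2, 21, 14]
append 0 → [7, 2, 21, 14, 0]
data[-1] = data[4]-data[-1] = 0-0 = 0 → [7, 2, 21, 14, 0]
reverse → [0, 14, 21, 2, 7]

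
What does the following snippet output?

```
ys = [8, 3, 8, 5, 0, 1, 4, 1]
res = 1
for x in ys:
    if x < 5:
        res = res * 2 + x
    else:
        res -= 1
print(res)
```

x=8: not <5, res = 1-1 = 0
x=3: <5, res = 0*2+3 = 3
x=8: not <5, res = 3-1 = 2
x=5: not <5, res = 2-1 = 1
x=0: <5, res = 1*2+0 = 2
x=1: <5, res = 2*2+1 = 5
x=4: <5, res = 5*2+4 = 14
x=1: <5, res = 14*2+1 = 29

29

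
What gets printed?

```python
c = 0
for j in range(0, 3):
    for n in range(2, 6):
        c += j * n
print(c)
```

j=0,n=2: c = 0+0 = 0
j=0,n=3: c = 0+0 = 0
j=0,n=4: c = 0+0 = 0
j=0,n=5: c = 0+0 = 0
j=1,n=2: c = 0+2 = 2
j=1,n=3: c = 2+3 = 5
j=1,n=4: c = 5+4 = 9
j=1,n=5: c = 9+5 = 14
j=2,n=2: c = 14+4 = 18
j=2,n=3: c = 18+6 = 24
j=2,n=4: c = 24+8 = 32
j=2,n=5: c = 32+10 = 42

42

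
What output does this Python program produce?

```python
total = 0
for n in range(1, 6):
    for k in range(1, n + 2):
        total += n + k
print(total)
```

125

n=1,k=1: total = 0+2 = 2
n=1,k=2: total = 2+3 = 5
n=2,k=1: total = 5+3 = 8
n=2,k=2: total = 8+4 = 12
n=2,k=3: total = 12+5 = 17
n=3,k=1: total = 17+4 = 21
n=3,k=2: total = 21+5 = 26
n=3,k=3: total = 26+6 = 32
n=3,k=4: total = 32+7 = 39
n=4,k=1: total = 39+5 = 44
n=4,k=2: total = 44+6 = 50
n=4,k=3: total = 50+7 = 57
n=4,k=4: total = 57+8 = 65
n=4,k=5: total = 65+9 = 74
n=5,k=1: total = 74+6 = 80
n=5,k=2: total = 80+7 = 87
n=5,k=3: total = 87+8 = 95
n=5,k=4: total = 95+9 = 104
n=5,k=5: total = 104+10 = 114
n=5,k=6: total = 114+11 = 125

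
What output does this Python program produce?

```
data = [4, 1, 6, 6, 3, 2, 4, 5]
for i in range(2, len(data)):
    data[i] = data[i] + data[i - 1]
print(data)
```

i=2: data[2] = 6+1 = 7 → [4, 1, 7, 6, 3, 2, 4, 5]
i=3: data[3] = 6+7 = 13 → [4, 1, 7, 13, 3, 2, 4, 5]
i=4: data[4] = 3+13 = 16 → [4, 1, 7, 13, 16, 2, 4, 5]
i=5: data[5] = 2+16 = 18 → [4, 1, 7, 13, 16, 18, 4, 5]
i=6: data[6] = 4+18 = 22 → [4, 1, 7, 13, 16, 18, 22, 5]
i=7: data[7] = 5+22 = 27 → [4, 1, 7, 13, 16, 18, 22, 27]

[4, 1, 7, 13, 16, 18, 22, 27]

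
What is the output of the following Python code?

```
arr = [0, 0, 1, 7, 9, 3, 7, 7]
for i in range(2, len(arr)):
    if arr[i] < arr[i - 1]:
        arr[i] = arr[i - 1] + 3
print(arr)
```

i=2: 1>=0, unchanged → [0, 0, 1, 7, 9, 3, 7, 7]
i=3: 7>=1, unchanged → [0, 0, 1, 7, 9, 3, 7, 7]
i=4: 9>=7, unchanged → [0, 0, 1, 7, 9, 3, 7, 7]
i=5: 3<9, arr[5] = 9+3 = 12 → [0, 0, 1, 7, 9, 12, 7, 7]
i=6: 7<12, arr[6] = 12+3 = 15 → [0, 0, 1, 7, 9, 12, 15, 7]
i=7: 7<15, arr[7] = 15+3 = 18 → [0, 0, 1, 7, 9, 12, 15, 18]

[0, 0, 1, 7, 9, 12, 15, 18]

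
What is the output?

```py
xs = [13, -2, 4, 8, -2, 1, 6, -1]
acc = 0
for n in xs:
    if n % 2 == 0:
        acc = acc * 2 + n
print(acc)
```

34

n=13: not even
n=-2: even, acc = 0*2+(-2) = -2
n=4: even, acc = (-2)*2+4 = 0
n=8: even, acc = 0*2+8 = 8
n=-2: even, acc = 8*2+(-2) = 14
n=1: not even
n=6: even, acc = 14*2+6 = 34
n=-1: not even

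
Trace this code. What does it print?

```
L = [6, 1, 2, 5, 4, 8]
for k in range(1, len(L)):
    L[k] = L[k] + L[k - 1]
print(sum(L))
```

80

k=1: L[1] = 1+6 = 7 → [6, 7, 2, 5, 4, 8]
k=2: L[2] = 2+7 = 9 → [6, 7, 9, 5, 4, 8]
k=3: L[3] = 5+9 = 14 → [6, 7, 9, 14, 4, 8]
k=4: L[4] = 4+14 = 18 → [6, 7, 9, 14, 18, 8]
k=5: L[5] = 8+18 = 26 → [6, 7, 9, 14, 18, 26]
sum = 80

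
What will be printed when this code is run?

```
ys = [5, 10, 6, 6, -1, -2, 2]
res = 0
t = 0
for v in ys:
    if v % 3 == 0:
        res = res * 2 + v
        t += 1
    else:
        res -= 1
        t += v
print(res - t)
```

v=5: not %3==0, res = 0-1 = -1; t=5
v=10: not %3==0, res = (-1)-1 = -2; t=15
v=6: %3==0, res = (-2)*2+6 = 2; t=16
v=6: %3==0, res = 2*2+6 = 10; t=17
v=-1: not %3==0, res = 10-1 = 9; t=16
v=-2: not %3==0, res = 9-1 = 8; t=14
v=2: not %3==0, res = 8-1 = 7; t=16
res-t = 7-16 = -9

-9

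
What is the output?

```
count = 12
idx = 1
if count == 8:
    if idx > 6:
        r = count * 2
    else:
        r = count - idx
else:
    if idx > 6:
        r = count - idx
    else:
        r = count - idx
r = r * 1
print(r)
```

11

count=12, idx=1
count == 8 is False; idx > 6 is False
→ r = count - idx = 11
r = 11*1 = 11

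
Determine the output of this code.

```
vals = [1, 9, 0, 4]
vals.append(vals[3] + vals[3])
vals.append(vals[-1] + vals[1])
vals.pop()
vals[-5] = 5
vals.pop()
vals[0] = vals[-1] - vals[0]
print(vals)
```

[-1, 9, 0, 4]

append vals[3]+vals[3] = 4+4 = 8 → [1, 9, 0, 4, 8]
append vals[-1]+vals[1] = 8+9 = 17 → [1, 9, 0, 4, 8, 17]
pop() removes 17 → [1, 9, 0, 4, 8]
vals[-5] = 5 → [5, 9, 0, 4, 8]
pop() removes 8 → [5, 9, 0, 4]
vals[0] = vals[-1]-vals[0] = 4-5 = -1 → [-1, 9, 0, 4]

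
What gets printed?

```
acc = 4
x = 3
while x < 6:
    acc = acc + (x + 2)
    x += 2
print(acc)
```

x=3: acc = 4+5 = 9
x=5: acc = 9+7 = 16

16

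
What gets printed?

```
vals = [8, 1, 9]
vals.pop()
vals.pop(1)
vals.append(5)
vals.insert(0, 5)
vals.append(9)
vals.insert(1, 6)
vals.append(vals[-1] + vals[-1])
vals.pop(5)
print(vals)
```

[5, 6, 8, 5, 9]

pop() removes 9 → [8, 1]
pop(1) removes 1 → [8]
append 5 → [8, 5]
insert 5 at 0 → [5, 8, 5]
append 9 → [5, 8, 5, 9]
insert 6 at 1 → [5, 6, 8, 5, 9]
append vals[-1]+vals[-1] = 9+9 = 18 → [5, 6, 8, 5, 9, 18]
pop(5) removes 18 → [5, 6, 8, 5, 9]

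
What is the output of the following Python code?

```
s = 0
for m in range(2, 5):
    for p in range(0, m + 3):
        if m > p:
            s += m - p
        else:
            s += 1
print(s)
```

m=2,p=0: 2>0, s = 0+2 = 2
m=2,p=1: 2>1, s = 2+1 = 3
m=2,p=2: not 2>2, s = 3+1 = 4
m=2,p=3: not 2>3, s = 4+1 = 5
m=2,p=4: not 2>4, s = 5+1 = 6
m=3,p=0: 3>0, s = 6+3 = 9
m=3,p=1: 3>1, s = 9+2 = 11
m=3,p=2: 3>2, s = 11+1 = 12
m=3,p=3: not 3>3, s = 12+1 = 13
m=3,p=4: not 3>4, s = 13+1 = 14
m=3,p=5: not 3>5, s = 14+1 = 15
m=4,p=0: 4>0, s = 15+4 = 19
m=4,p=1: 4>1, s = 19+3 = 22
m=4,p=2: 4>2, s = 22+2 = 24
m=4,p=3: 4>3, s = 24+1 = 25
m=4,p=4: not 4>4, s = 25+1 = 26
m=4,p=5: not 4>5, s = 26+1 = 27
m=4,p=6: not 4>6, s = 27+1 = 28

28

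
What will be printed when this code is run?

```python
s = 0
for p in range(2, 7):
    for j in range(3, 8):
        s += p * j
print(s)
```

p=2,j=3: s = 0+6 = 6
p=2,j=4: s = 6+8 = 14
p=2,j=5: s = 14+10 = 24
p=2,j=6: s = 24+12 = 36
p=2,j=7: s = 36+14 = 50
p=3,j=3: s = 50+9 = 59
p=3,j=4: s = 59+12 = 71
p=3,j=5: s = 71+15 = 86
p=3,j=6: s = 86+18 = 104
p=3,j=7: s = 104+21 = 125
p=4,j=3: s = 125+12 = 137
p=4,j=4: s = 137+16 = 153
p=4,j=5: s = 153+20 = 173
p=4,j=6: s = 173+24 = 197
p=4,j=7: s = 197+28 = 225
p=5,j=3: s = 225+15 = 240
p=5,j=4: s = 240+20 = 260
p=5,j=5: s = 260+25 = 285
p=5,j=6: s = 285+30 = 315
p=5,j=7: s = 315+35 = 350
p=6,j=3: s = 350+18 = 368
p=6,j=4: s = 368+24 = 392
p=6,j=5: s = 392+30 = 422
p=6,j=6: s = 422+36 = 458
p=6,j=7: s = 458+42 = 500

500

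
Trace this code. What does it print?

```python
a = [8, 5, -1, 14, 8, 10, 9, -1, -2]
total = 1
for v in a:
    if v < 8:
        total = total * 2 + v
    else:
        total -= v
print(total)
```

-244

v=8: not <8, total = 1-8 = -7
v=5: <8, total = (-7)*2+5 = -9
v=-1: <8, total = (-9)*2+(-1) = -19
v=14: not <8, total = (-19)-14 = -33
v=8: not <8, total = (-33)-8 = -41
v=10: not <8, total = (-41)-10 = -51
v=9: not <8, total = (-51)-9 = -60
v=-1: <8, total = (-60)*2+(-1) = -121
v=-2: <8, total = (-121)*2+(-2) = -244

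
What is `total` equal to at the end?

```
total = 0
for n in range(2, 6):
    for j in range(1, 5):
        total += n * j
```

140

n=2,j=1: total = 0+2 = 2
n=2,j=2: total = 2+4 = 6
n=2,j=3: total = 6+6 = 12
n=2,j=4: total = 12+8 = 20
n=3,j=1: total = 20+3 = 23
n=3,j=2: total = 23+6 = 29
n=3,j=3: total = 29+9 = 38
n=3,j=4: total = 38+12 = 50
n=4,j=1: total = 50+4 = 54
n=4,j=2: total = 54+8 = 62
n=4,j=3: total = 62+12 = 74
n=4,j=4: total = 74+16 = 90
n=5,j=1: total = 90+5 = 95
n=5,j=2: total = 95+10 = 105
n=5,j=3: total = 105+15 = 120
n=5,j=4: total = 120+20 = 140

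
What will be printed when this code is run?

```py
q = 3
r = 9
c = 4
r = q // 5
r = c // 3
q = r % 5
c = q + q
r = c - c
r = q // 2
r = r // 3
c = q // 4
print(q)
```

1

r = 3//5 = 0
r = 4//3 = 1
q = 1%5 = 1
c = 1+1 = 2
r = 2-2 = 0
r = 1//2 = 0
r = 0//3 = 0
c = 1//4 = 0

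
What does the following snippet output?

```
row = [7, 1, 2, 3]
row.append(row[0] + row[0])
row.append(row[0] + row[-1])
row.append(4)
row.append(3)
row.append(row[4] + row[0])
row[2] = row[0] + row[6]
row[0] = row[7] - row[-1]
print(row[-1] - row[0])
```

append row[0]+row[0] = 7+7 = 14 → [7, 1, 2, 3, 14]
append row[0]+row[-1] = 7+14 = 21 → [7, 1, 2, 3, 14, 21]
append 4 → [7, 1, 2, 3, 14, 21, 4]
append 3 → [7, 1, 2, 3, 14, 21, 4, 3]
append row[4]+row[0] = 14+7 = 21 → [7, 1, 2, 3, 14, 21, 4, 3, 21]
row[2] = row[0]+row[6] = 7+4 = 11 → [7, 1, 11, 3, 14, 21, 4, 3, 21]
row[0] = row[7]-row[-1] = 3-21 = -18 → [-18, 1, 11, 3, 14, 21, 4, 3, 21]
row[-1]-row[0] = 21-(-18) = 39

39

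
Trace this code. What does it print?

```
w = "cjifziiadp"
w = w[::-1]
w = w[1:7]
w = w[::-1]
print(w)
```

reverse → 'pdaiizfijc'
slice [1:7] → 'daiizf'
reverse → 'fziiad'

fziiad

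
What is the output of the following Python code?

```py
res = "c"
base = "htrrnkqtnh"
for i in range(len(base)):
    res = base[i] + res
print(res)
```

i=0: prepend 'h' → 'hc'
i=1: prepend 't' → 'thc'
i=2: prepend 'r' → 'rthc'
i=3: prepend 'r' → 'rrthc'
i=4: prepend 'n' → 'nrrthc'
i=5: prepend 'k' → 'knrrthc'
i=6: prepend 'q' → 'qknrrthc'
i=7: prepend 't' → 'tqknrrthc'
i=8: prepend 'n' → 'ntqknrrthc'
i=9: prepend 'h' → 'hntqknrrthc'

hntqknrrthc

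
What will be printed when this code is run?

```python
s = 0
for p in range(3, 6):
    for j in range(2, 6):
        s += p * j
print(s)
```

p=3,j=2: s = 0+6 = 6
p=3,j=3: s = 6+9 = 15
p=3,j=4: s = 15+12 = 27
p=3,j=5: s = 27+15 = 42
p=4,j=2: s = 42+8 = 50
p=4,j=3: s = 50+12 = 62
p=4,j=4: s = 62+16 = 78
p=4,j=5: s = 78+20 = 98
p=5,j=2: s = 98+10 = 108
p=5,j=3: s = 108+15 = 123
p=5,j=4: s = 123+20 = 143
p=5,j=5: s = 143+25 = 168

168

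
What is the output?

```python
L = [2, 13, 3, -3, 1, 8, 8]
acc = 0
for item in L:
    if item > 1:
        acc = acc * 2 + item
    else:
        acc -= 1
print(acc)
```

item=2: >1, acc = 0*2+2 = 2
item=13: >1, acc = 2*2+13 = 17
item=3: >1, acc = 17*2+3 = 37
item=-3: not >1, acc = 37-1 = 36
item=1: not >1, acc = 36-1 = 35
item=8: >1, acc = 35*2+8 = 78
item=8: >1, acc = 78*2+8 = 164

164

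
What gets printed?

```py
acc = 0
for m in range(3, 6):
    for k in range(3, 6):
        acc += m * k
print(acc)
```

m=3,k=3: acc = 0+9 = 9
m=3,k=4: acc = 9+12 = 21
m=3,k=5: acc = 21+15 = 36
m=4,k=3: acc = 36+12 = 48
m=4,k=4: acc = 48+16 = 64
m=4,k=5: acc = 64+20 = 84
m=5,k=3: acc = 84+15 = 99
m=5,k=4: acc = 99+20 = 119
m=5,k=5: acc = 119+25 = 144

144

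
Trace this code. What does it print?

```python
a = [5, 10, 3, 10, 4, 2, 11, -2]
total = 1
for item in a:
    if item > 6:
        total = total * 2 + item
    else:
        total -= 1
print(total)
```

item=5: not >6, total = 1-1 = 0
item=10: >6, total = 0*2+10 = 10
item=3: not >6, total = 10-1 = 9
item=10: >6, total = 9*2+10 = 28
item=4: not >6, total = 28-1 = 27
item=2: not >6, total = 27-1 = 26
item=11: >6, total = 26*2+11 = 63
item=-2: not >6, total = 63-1 = 62

62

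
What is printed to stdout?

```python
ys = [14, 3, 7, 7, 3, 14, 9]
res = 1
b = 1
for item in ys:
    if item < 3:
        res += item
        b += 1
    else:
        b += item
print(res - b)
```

item=14: not <3; b=15
item=3: not <3; b=18
item=7: not <3; b=25
item=7: not <3; b=32
item=3: not <3; b=35
item=14: not <3; b=49
item=9: not <3; b=58
res-b = 1-58 = -57

-57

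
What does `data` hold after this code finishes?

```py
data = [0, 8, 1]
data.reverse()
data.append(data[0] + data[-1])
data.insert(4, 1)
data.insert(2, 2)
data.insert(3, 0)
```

reverse → [1, 8, 0]
append data[0]+data[-1] = 1+0 = 1 → [1, 8, 0, 1]
insert 1 at 4 → [1, 8, 0, 1, 1]
insert 2 at 2 → [1, 8, 2, 0, 1, 1]
insert 0 at 3 → [1, 8, 2, 0, 0, 1, 1]

[1, 8, 2, 0, 0, 1, 1]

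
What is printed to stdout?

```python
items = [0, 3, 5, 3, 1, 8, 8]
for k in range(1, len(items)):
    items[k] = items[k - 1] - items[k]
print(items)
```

[0, -3, -8, -11, -12, -20, -28]

k=1: items[1] = 0-3 = -3 → [0, -3, 5, 3, 1, 8, 8]
k=2: items[2] = (-3)-5 = -8 → [0, -3, -8, 3, 1, 8, 8]
k=3: items[3] = (-8)-3 = -11 → [0, -3, -8, -11, 1, 8, 8]
k=4: items[4] = (-11)-1 = -12 → [0, -3, -8, -11, -12, 8, 8]
k=5: items[5] = (-12)-8 = -20 → [0, -3, -8, -11, -12, -20, 8]
k=6: items[6] = (-20)-8 = -28 → [0, -3, -8, -11, -12, -20, -28]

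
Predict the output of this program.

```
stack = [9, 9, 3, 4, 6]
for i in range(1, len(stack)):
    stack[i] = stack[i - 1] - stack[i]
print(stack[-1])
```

i=1: stack[1] = 9-9 = 0 → [9, 0, 3, 4, 6]
i=2: stack[2] = 0-3 = -3 → [9, 0, -3, 4, 6]
i=3: stack[3] = (-3)-4 = -7 → [9, 0, -3, -7, 6]
i=4: stack[4] = (-7)-6 = -13 → [9, 0, -3, -7, -13]

-13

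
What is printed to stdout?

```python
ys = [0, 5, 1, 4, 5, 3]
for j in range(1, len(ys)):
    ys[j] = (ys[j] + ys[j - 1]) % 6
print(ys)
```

[0, 5, 0, 4, 3, 0]

j=1: ys[1] = (5+0)%6 = 5 → [0, 5, 1, 4, 5, 3]
j=2: ys[2] = (1+5)%6 = 0 → [0, 5, 0, 4, 5, 3]
j=3: ys[3] = (4+0)%6 = 4 → [0, 5, 0, 4, 5, 3]
j=4: ys[4] = (5+4)%6 = 3 → [0, 5, 0, 4, 3, 3]
j=5: ys[5] = (3+3)%6 = 0 → [0, 5, 0, 4, 3, 0]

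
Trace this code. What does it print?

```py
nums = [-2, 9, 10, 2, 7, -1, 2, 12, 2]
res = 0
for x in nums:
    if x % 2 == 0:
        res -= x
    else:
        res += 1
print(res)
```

x=-2: even, res = 0-(-2) = 2
x=9: not even, res = 2+1 = 3
x=10: even, res = 3-10 = -7
x=2: even, res = (-7)-2 = -9
x=7: not even, res = (-9)+1 = -8
x=-1: not even, res = (-8)+1 = -7
x=2: even, res = (-7)-2 = -9
x=12: even, res = (-9)-12 = -21
x=2: even, res = (-21)-2 = -23

-23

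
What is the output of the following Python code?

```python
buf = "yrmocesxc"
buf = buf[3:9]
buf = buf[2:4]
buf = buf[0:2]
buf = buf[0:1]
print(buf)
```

slice [3:9] → 'ocesxc'
slice [2:4] → 'es'
slice [0:2] → 'es'
slice [0:1] → 'e'

e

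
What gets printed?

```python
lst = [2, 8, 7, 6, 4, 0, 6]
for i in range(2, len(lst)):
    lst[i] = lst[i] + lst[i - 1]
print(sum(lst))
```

i=2: lst[2] = 7+8 = 15 → [2, 8, 15, 6, 4, 0, 6]
i=3: lst[3] = 6+15 = 21 → [2, 8, 15, 21, 4, 0, 6]
i=4: lst[4] = 4+21 = 25 → [2, 8, 15, 21, 25, 0, 6]
i=5: lst[5] = 0+25 = 25 → [2, 8, 15, 21, 25, 25, 6]
i=6: lst[6] = 6+25 = 31 → [2, 8, 15, 21, 25, 25, 31]
sum = 127

127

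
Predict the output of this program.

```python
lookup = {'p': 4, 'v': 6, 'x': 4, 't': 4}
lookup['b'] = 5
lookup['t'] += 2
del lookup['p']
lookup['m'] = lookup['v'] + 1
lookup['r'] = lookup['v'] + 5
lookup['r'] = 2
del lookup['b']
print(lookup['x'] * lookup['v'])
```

lookup['b'] = 5 → {'p': 4, 'v': 6, 'x': 4, 't': 4, 'b': 5}
lookup['t'] = 4+2 = 6 → {'p': 4, 'v': 6, 'x': 4, 't': 6, 'b': 5}
del 'p' → {'v': 6, 'x': 4, 't': 6, 'b': 5}
lookup['m'] = lookup['v']+1 = 7 → {'v': 6, 'x': 4, 't': 6, 'b': 5, 'm': 7}
lookup['r'] = lookup['v']+5 = 11 → {'v': 6, 'x': 4, 't': 6, 'b': 5, 'm': 7, 'r': 11}
lookup['r'] = 2 → {'v': 6, 'x': 4, 't': 6, 'b': 5, 'm': 7, 'r': 2}
del 'b' → {'v': 6, 'x': 4, 't': 6, 'm': 7, 'r': 2}
lookup['x']*lookup['v'] = 4*6 = 24

24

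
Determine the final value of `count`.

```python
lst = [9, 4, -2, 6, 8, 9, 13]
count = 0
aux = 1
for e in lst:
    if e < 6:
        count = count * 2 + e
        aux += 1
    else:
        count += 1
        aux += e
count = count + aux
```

e=9: not <6, count = 0+1 = 1; aux=10
e=4: <6, count = 1*2+4 = 6; aux=11
e=-2: <6, count = 6*2+(-2) = 10; aux=12
e=6: not <6, count = 10+1 = 11; aux=18
e=8: not <6, count = 11+1 = 12; aux=26
e=9: not <6, count = 12+1 = 13; aux=35
e=13: not <6, count = 13+1 = 14; aux=48
count+aux = 14+48 = 62

62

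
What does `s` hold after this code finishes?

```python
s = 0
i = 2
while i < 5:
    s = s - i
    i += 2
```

i=2: s = 0-2 = -2
i=4: s = (-2)-4 = -6

-6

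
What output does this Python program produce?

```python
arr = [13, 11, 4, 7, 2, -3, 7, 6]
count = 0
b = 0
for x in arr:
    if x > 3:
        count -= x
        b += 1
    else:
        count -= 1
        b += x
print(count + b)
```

x=13: >3, count = 0-13 = -13; b=1
x=11: >3, count = (-13)-11 = -24; b=2
x=4: >3, count = (-24)-4 = -28; b=3
x=7: >3, count = (-28)-7 = -35; b=4
x=2: not >3, count = (-35)-1 = -36; b=6
x=-3: not >3, count = (-36)-1 = -37; b=3
x=7: >3, count = (-37)-7 = -44; b=4
x=6: >3, count = (-44)-6 = -50; b=5
count+b = (-50)+5 = -45

-45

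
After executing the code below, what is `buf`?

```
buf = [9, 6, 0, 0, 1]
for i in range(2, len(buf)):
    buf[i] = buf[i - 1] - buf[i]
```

[9, 6, 6, 6, 5]

i=2: buf[2] = 6-0 = 6 → [9, 6, 6, 0, 1]
i=3: buf[3] = 6-0 = 6 → [9, 6, 6, 6, 1]
i=4: buf[4] = 6-1 = 5 → [9, 6, 6, 6, 5]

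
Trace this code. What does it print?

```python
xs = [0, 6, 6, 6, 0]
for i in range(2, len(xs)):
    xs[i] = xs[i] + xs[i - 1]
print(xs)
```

[0, 6, 12, 18, 18]

i=2: xs[2] = 6+6 = 12 → [0, 6, 12, 6, 0]
i=3: xs[3] = 6+12 = 18 → [0, 6, 12, 18, 0]
i=4: xs[4] = 0+18 = 18 → [0, 6, 12, 18, 18]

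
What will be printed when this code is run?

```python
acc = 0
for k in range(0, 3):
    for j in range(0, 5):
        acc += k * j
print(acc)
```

30

k=0,j=0: acc = 0+0 = 0
k=0,j=1: acc = 0+0 = 0
k=0,j=2: acc = 0+0 = 0
k=0,j=3: acc = 0+0 = 0
k=0,j=4: acc = 0+0 = 0
k=1,j=0: acc = 0+0 = 0
k=1,j=1: acc = 0+1 = 1
k=1,j=2: acc = 1+2 = 3
k=1,j=3: acc = 3+3 = 6
k=1,j=4: acc = 6+4 = 10
k=2,j=0: acc = 10+0 = 10
k=2,j=1: acc = 10+2 = 12
k=2,j=2: acc = 12+4 = 16
k=2,j=3: acc = 16+6 = 22
k=2,j=4: acc = 22+8 = 30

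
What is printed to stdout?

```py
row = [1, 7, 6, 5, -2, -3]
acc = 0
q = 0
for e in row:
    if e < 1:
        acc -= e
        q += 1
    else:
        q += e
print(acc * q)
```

e=1: not <1; q=1
e=7: not <1; q=8
e=6: not <1; q=14
e=5: not <1; q=19
e=-2: <1, acc = 0-(-2) = 2; q=20
e=-3: <1, acc = 2-(-3) = 5; q=21
acc*q = 5*21 = 105

105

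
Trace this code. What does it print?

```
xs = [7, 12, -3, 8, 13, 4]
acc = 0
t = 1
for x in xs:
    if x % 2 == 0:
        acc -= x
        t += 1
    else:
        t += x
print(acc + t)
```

-3

x=7: not even; t=8
x=12: even, acc = 0-12 = -12; t=9
x=-3: not even; t=6
x=8: even, acc = (-12)-8 = -20; t=7
x=13: not even; t=20
x=4: even, acc = (-20)-4 = -24; t=21
acc+t = (-24)+21 = -3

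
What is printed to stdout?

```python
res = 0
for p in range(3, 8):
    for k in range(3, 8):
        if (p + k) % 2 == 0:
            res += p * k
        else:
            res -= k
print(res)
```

p=3,k=3: even sum, res = 0+9 = 9
p=3,k=4: odd sum, res = 9-4 = 5
p=3,k=5: even sum, res = 5+15 = 20
p=3,k=6: odd sum, res = 20-6 = 14
p=3,k=7: even sum, res = 14+21 = 35
p=4,k=3: odd sum, res = 35-3 = 32
p=4,k=4: even sum, res = 32+16 = 48
p=4,k=5: odd sum, res = 48-5 = 43
p=4,k=6: even sum, res = 43+24 = 67
p=4,k=7: odd sum, res = 67-7 = 60
p=5,k=3: even sum, res = 60+15 = 75
p=5,k=4: odd sum, res = 75-4 = 71
p=5,k=5: even sum, res = 71+25 = 96
p=5,k=6: odd sum, res = 96-6 = 90
p=5,k=7: even sum, res = 90+35 = 125
p=6,k=3: odd sum, res = 125-3 = 122
p=6,k=4: even sum, res = 122+24 = 146
p=6,k=5: odd sum, res = 146-5 = 141
p=6,k=6: even sum, res = 141+36 = 177
p=6,k=7: odd sum, res = 177-7 = 170
p=7,k=3: even sum, res = 170+21 = 191
p=7,k=4: odd sum, res = 191-4 = 187
p=7,k=5: even sum, res = 187+35 = 222
p=7,k=6: odd sum, res = 222-6 = 216
p=7,k=7: even sum, res = 216+49 = 265

265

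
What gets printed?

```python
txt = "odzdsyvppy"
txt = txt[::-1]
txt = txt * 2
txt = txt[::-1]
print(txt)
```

odzdsyvppyodzdsyvppy

reverse → 'yppvysdzdo'
repeat ×2 → 'yppvysdzdoyppvysdzdo'
reverse → 'odzdsyvppyodzdsyvppy'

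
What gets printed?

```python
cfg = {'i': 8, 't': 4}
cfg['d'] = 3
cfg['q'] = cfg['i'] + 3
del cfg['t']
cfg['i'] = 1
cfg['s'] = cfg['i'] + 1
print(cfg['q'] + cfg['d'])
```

cfg['d'] = 3 → {'i': 8, 't': 4, 'd': 3}
cfg['q'] = cfg['i']+3 = 11 → {'i': 8, 't': 4, 'd': 3, 'q': 11}
del 't' → {'i': 8, 'd': 3, 'q': 11}
cfg['i'] = 1 → {'i': 1, 'd': 3, 'q': 11}
cfg['s'] = cfg['i']+1 = 2 → {'i': 1, 'd': 3, 'q': 11, 's': 2}
cfg['q']+cfg['d'] = 11+3 = 14

14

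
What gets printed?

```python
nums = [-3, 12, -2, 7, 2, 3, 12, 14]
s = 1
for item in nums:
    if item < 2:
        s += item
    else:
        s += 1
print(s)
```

item=-3: <2, s = 1+(-3) = -2
item=12: not <2, s = (-2)+1 = -1
item=-2: <2, s = (-1)+(-2) = -3
item=7: not <2, s = (-3)+1 = -2
item=2: not <2, s = (-2)+1 = -1
item=3: not <2, s = (-1)+1 = 0
item=12: not <2, s = 0+1 = 1
item=14: not <2, s = 1+1 = 2

2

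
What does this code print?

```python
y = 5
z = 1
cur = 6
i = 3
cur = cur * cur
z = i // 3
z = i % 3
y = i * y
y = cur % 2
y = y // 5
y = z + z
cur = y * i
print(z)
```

cur = 6*6 = 36
z = 3//3 = 1
z = 3%3 = 0
y = 3*5 = 15
y = 36%2 = 0
y = 0//5 = 0
y = 0+0 = 0
cur = 0*3 = 0

0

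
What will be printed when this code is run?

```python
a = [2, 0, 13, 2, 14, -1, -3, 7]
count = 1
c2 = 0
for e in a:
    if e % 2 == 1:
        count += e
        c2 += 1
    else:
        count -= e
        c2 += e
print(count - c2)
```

e=2: not odd, count = 1-2 = -1; c2=2
e=0: not odd, count = (-1)-0 = -1; c2=2
e=13: odd, count = (-1)+13 = 12; c2=3
e=2: not odd, count = 12-2 = 10; c2=5
e=14: not odd, count = 10-14 = -4; c2=19
e=-1: odd, count = (-4)+(-1) = -5; c2=20
e=-3: odd, count = (-5)+(-3) = -8; c2=21
e=7: odd, count = (-8)+7 = -1; c2=22
count-c2 = (-1)-22 = -23

-23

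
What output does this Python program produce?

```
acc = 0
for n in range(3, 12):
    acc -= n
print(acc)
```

n=3: acc = 0-3 = -3
n=4: acc = (-3)-4 = -7
n=5: acc = (-7)-5 = -12
n=6: acc = (-12)-6 = -18
n=7: acc = (-18)-7 = -25
n=8: acc = (-25)-8 = -33
n=9: acc = (-33)-9 = -42
n=10: acc = (-42)-10 = -52
n=11: acc = (-52)-11 = -63

-63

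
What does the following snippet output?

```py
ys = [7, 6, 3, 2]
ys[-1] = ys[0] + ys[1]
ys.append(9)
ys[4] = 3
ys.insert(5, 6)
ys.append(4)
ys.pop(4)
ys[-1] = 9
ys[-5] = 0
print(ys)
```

[7, 0, 3, 13, 6, 9]

ys[-1] = ys[0]+ys[1] = 7+6 = 13 → [7, 6, 3, 13]
append 9 → [7, 6, 3, 13, 9]
ys[4] = 3 → [7, 6, 3, 13, 3]
insert 6 at 5 → [7, 6, 3, 13, 3, 6]
append 4 → [7, 6, 3, 13, 3, 6, 4]
pop(4) removes 3 → [7, 6, 3, 13, 6, 4]
ys[-1] = 9 → [7, 6, 3, 13, 6, 9]
ys[-5] = 0 → [7, 0, 3, 13, 6, 9]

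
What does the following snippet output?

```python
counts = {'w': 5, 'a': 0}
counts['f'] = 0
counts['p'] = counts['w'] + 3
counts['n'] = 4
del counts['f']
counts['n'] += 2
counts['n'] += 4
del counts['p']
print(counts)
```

{'w': 5, 'a': 0, 'n': 10}

counts['f'] = 0 → {'w': 5, 'a': 0, 'f': 0}
counts['p'] = counts['w']+3 = 8 → {'w': 5, 'a': 0, 'f': 0, 'p': 8}
counts['n'] = 4 → {'w': 5, 'a': 0, 'f': 0, 'p': 8, 'n': 4}
del 'f' → {'w': 5, 'a': 0, 'p': 8, 'n': 4}
counts['n'] = 4+2 = 6 → {'w': 5, 'a': 0, 'p': 8, 'n': 6}
counts['n'] = 6+4 = 10 → {'w': 5, 'a': 0, 'p': 8, 'n': 10}
del 'p' → {'w': 5, 'a': 0, 'n': 10}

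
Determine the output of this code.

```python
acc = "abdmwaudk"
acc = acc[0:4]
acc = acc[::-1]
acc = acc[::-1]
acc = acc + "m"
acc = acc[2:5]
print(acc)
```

slice [0:4] → 'abdm'
reverse → 'mdba'
reverse → 'abdm'
+ 'm' → 'abdmm'
slice [2:5] → 'dmm'

dmm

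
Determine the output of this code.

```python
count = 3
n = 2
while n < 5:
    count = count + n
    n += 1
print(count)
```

12

n=2: count = 3+2 = 5
n=3: count = 5+3 = 8
n=4: count = 8+4 = 12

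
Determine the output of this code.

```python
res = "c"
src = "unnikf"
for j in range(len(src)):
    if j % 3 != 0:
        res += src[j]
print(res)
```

j=0: skip
j=1: add 'n' → 'cn'
j=2: add 'n' → 'cnn'
j=3: skip
j=4: add 'k' → 'cnnk'
j=5: add 'f' → 'cnnkf'

cnnkf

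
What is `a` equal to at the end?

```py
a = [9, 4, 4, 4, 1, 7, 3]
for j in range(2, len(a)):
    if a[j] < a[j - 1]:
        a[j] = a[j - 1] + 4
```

[9, 4, 4, 4, 8, 12, 16]

j=2: 4>=4, unchanged → [9, 4, 4, 4, 1, 7, 3]
j=3: 4>=4, unchanged → [9, 4, 4, 4, 1, 7, 3]
j=4: 1<4, a[4] = 4+4 = 8 → [9, 4, 4, 4, 8, 7, 3]
j=5: 7<8, a[5] = 8+4 = 12 → [9, 4, 4, 4, 8, 12, 3]
j=6: 3<12, a[6] = 12+4 = 16 → [9, 4, 4, 4, 8, 12, 16]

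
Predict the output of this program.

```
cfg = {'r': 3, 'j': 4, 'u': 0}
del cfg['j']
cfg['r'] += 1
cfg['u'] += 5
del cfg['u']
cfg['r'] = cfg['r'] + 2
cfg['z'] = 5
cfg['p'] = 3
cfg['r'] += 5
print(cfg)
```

{'r': 11, 'z': 5, 'p': 3}

del 'j' → {'r': 3, 'u': 0}
cfg['r'] = 3+1 = 4 → {'r': 4, 'u': 0}
cfg['u'] = 0+5 = 5 → {'r': 4, 'u': 5}
del 'u' → {'r': 4}
cfg['r'] = cfg['r']+2 = 6 → {'r': 6}
cfg['z'] = 5 → {'r': 6, 'z': 5}
cfg['p'] = 3 → {'r': 6, 'z': 5, 'p': 3}
cfg['r'] = 6+5 = 11 → {'r': 11, 'z': 5, 'p': 3}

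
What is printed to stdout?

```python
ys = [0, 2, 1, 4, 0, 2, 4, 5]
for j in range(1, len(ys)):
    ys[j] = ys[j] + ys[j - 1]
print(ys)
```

[0, 2, 3, 7, 7, 9, 13, 18]

j=1: ys[1] = 2+0 = 2 → [0, 2, 1, 4, 0, 2, 4, 5]
j=2: ys[2] = 1+2 = 3 → [0, 2, 3, 4, 0, 2, 4, 5]
j=3: ys[3] = 4+3 = 7 → [0, 2, 3, 7, 0, 2, 4, 5]
j=4: ys[4] = 0+7 = 7 → [0, 2, 3, 7, 7, 2, 4, 5]
j=5: ys[5] = 2+7 = 9 → [0, 2, 3, 7, 7, 9, 4, 5]
j=6: ys[6] = 4+9 = 13 → [0, 2, 3, 7, 7, 9, 13, 5]
j=7: ys[7] = 5+13 = 18 → [0, 2, 3, 7, 7, 9, 13, 18]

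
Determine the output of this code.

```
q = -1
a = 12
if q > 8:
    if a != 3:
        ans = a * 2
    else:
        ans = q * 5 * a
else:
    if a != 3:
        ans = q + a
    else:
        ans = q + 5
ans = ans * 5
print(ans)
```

55

q=-1, a=12
q > 8 is False; a != 3 is True
→ ans = q + a = 11
ans = 11*5 = 55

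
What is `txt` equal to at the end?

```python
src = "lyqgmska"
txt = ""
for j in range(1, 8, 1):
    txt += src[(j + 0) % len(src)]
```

'yqgmska'

j=1: add src[1]='y' → 'y'
j=2: add src[2]='q' → 'yq'
j=3: add src[3]='g' → 'yqg'
j=4: add src[4]='m' → 'yqgm'
j=5: add src[5]='s' → 'yqgms'
j=6: add src[6]='k' → 'yqgmsk'
j=7: add src[7]='a' → 'yqgmska'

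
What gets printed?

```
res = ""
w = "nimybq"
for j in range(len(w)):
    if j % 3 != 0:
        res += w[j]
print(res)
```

j=0: skip
j=1: add 'i' → 'i'
j=2: add 'm' → 'im'
j=3: skip
j=4: add 'b' → 'imb'
j=5: add 'q' → 'imbq'

imbq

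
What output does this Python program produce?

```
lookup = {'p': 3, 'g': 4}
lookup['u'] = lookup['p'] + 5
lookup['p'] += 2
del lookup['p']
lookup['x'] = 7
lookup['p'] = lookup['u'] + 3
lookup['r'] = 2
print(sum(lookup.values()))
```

lookup['u'] = lookup['p']+5 = 8 → {'p': 3, 'g': 4, 'u': 8}
lookup['p'] = 3+2 = 5 → {'p': 5, 'g': 4, 'u': 8}
del 'p' → {'g': 4, 'u': 8}
lookup['x'] = 7 → {'g': 4, 'u': 8, 'x': 7}
lookup['p'] = lookup['u']+3 = 11 → {'g': 4, 'u': 8, 'x': 7, 'p': 11}
lookup['r'] = 2 → {'g': 4, 'u': 8, 'x': 7, 'p': 11, 'r': 2}
sum of values = 32

32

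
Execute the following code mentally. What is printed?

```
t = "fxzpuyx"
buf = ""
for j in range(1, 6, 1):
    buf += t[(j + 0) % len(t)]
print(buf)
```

j=1: add t[1]='x' → 'x'
j=2: add t[2]='z' → 'xz'
j=3: add t[3]='p' → 'xzp'
j=4: add t[4]='u' → 'xzpu'
j=5: add t[5]='y' → 'xzpuy'

xzpuy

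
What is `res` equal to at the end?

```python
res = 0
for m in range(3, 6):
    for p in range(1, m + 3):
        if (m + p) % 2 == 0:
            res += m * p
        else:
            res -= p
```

m=3,p=1: even sum, res = 0+3 = 3
m=3,p=2: odd sum, res = 3-2 = 1
m=3,p=3: even sum, res = 1+9 = 10
m=3,p=4: odd sum, res = 10-4 = 6
m=3,p=5: even sum, res = 6+15 = 21
m=4,p=1: odd sum, res = 21-1 = 20
m=4,p=2: even sum, res = 20+8 = 28
m=4,p=3: odd sum, res = 28-3 = 25
m=4,p=4: even sum, res = 25+16 = 41
m=4,p=5: odd sum, res = 41-5 = 36
m=4,p=6: even sum, res = 36+24 = 60
m=5,p=1: even sum, res = 60+5 = 65
m=5,p=2: odd sum, res = 65-2 = 63
m=5,p=3: even sum, res = 63+15 = 78
m=5,p=4: odd sum, res = 78-4 = 74
m=5,p=5: even sum, res = 74+25 = 99
m=5,p=6: odd sum, res = 99-6 = 93
m=5,p=7: even sum, res = 93+35 = 128

128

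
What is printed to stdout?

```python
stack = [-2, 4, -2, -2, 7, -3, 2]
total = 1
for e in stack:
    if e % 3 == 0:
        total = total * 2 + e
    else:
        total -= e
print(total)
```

-13

e=-2: not %3==0, total = 1-(-2) = 3
e=4: not %3==0, total = 3-4 = -1
e=-2: not %3==0, total = (-1)-(-2) = 1
e=-2: not %3==0, total = 1-(-2) = 3
e=7: not %3==0, total = 3-7 = -4
e=-3: %3==0, total = (-4)*2+(-3) = -11
e=2: not %3==0, total = (-11)-2 = -13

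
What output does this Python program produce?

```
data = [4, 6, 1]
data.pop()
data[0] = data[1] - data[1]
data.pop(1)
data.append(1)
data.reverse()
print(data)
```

[1, 0]

pop() removes 1 → [4, 6]
data[0] = data[1]-data[1] = 6-6 = 0 → [0, 6]
pop(1) removes 6 → [0]
append 1 → [0, 1]
reverse → [1, 0]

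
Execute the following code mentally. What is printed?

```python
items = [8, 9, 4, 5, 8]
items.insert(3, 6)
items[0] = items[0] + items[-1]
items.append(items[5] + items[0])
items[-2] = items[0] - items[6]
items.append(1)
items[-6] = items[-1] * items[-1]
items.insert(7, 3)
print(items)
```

insert 6 at 3 → [8, 9, 4, 6, 5, 8]
items[0] = items[0]+items[-1] = 8+8 = 16 → [16, 9, 4, 6, 5, 8]
append items[5]+items[0] = 8+16 = 24 → [16, 9, 4, 6, 5, 8, 24]
items[-2] = items[0]-items[6] = 16-24 = -8 → [16, 9, 4, 6, 5, -8, 24]
append 1 → [16, 9, 4, 6, 5, -8, 24, 1]
items[-6] = items[-1]*items[-1] = 1*1 = 1 → [16, 9, 1, 6, 5, -8, 24, 1]
insert 3 at 7 → [16, 9, 1, 6, 5, -8, 24, 3, 1]

[16, 9, 1, 6, 5, -8, 24, 3, 1]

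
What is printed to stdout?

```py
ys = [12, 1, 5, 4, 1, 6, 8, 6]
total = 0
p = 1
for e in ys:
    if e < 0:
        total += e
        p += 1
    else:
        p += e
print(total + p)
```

e=12: not <0; p=13
e=1: not <0; p=14
e=5: not <0; p=19
e=4: not <0; p=23
e=1: not <0; p=24
e=6: not <0; p=30
e=8: not <0; p=38
e=6: not <0; p=44
total+p = 0+44 = 44

44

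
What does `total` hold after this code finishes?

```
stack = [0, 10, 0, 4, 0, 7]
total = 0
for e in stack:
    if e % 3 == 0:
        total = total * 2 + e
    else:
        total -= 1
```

e=0: %3==0, total = 0*2+0 = 0
e=10: not %3==0, total = 0-1 = -1
e=0: %3==0, total = (-1)*2+0 = -2
e=4: not %3==0, total = (-2)-1 = -3
e=0: %3==0, total = (-3)*2+0 = -6
e=7: not %3==0, total = (-6)-1 = -7

-7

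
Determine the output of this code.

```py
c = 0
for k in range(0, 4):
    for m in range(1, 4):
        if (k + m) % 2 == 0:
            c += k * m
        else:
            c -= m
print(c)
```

k=0,m=1: odd sum, c = 0-1 = -1
k=0,m=2: even sum, c = (-1)+0 = -1
k=0,m=3: odd sum, c = (-1)-3 = -4
k=1,m=1: even sum, c = (-4)+1 = -3
k=1,m=2: odd sum, c = (-3)-2 = -5
k=1,m=3: even sum, c = (-5)+3 = -2
k=2,m=1: odd sum, c = (-2)-1 = -3
k=2,m=2: even sum, c = (-3)+4 = 1
k=2,m=3: odd sum, c = 1-3 = -2
k=3,m=1: even sum, c = (-2)+3 = 1
k=3,m=2: odd sum, c = 1-2 = -1
k=3,m=3: even sum, c = (-1)+9 = 8

8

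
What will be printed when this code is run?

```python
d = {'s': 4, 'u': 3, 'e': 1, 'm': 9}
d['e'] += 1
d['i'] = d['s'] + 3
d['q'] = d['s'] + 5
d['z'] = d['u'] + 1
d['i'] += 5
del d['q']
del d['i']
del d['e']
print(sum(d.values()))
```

d['e'] = 1+1 = 2 → {'s': 4, 'u': 3, 'e': 2, 'm': 9}
d['i'] = d['s']+3 = 7 → {'s': 4, 'u': 3, 'e': 2, 'm': 9, 'i': 7}
d['q'] = d['s']+5 = 9 → {'s': 4, 'u': 3, 'e': 2, 'm': 9, 'i': 7, 'q': 9}
d['z'] = d['u']+1 = 4 → {'s': 4, 'u': 3, 'e': 2, 'm': 9, 'i': 7, 'q': 9, 'z': 4}
d['i'] = 7+5 = 12 → {'s': 4, 'u': 3, 'e': 2, 'm': 9, 'i': 12, 'q': 9, 'z': 4}
del 'q' → {'s': 4, 'u': 3, 'e': 2, 'm': 9, 'i': 12, 'z': 4}
del 'i' → {'s': 4, 'u': 3, 'e': 2, 'm': 9, 'z': 4}
del 'e' → {'s': 4, 'u': 3, 'm': 9, 'z': 4}
sum of values = 20

20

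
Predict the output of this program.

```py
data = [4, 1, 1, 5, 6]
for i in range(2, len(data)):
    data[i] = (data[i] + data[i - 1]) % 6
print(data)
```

i=2: data[2] = (1+1)%6 = 2 → [4, 1, 2, 5, 6]
i=3: data[3] = (5+2)%6 = 1 → [4, 1, 2, 1, 6]
i=4: data[4] = (6+1)%6 = 1 → [4, 1, 2, 1, 1]

[4, 1, 2, 1, 1]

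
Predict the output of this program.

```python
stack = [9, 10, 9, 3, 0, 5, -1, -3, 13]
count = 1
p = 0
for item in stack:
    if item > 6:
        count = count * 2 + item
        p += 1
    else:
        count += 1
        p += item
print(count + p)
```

177

item=9: >6, count = 1*2+9 = 11; p=1
item=10: >6, count = 11*2+10 = 32; p=2
item=9: >6, count = 32*2+9 = 73; p=3
item=3: not >6, count = 73+1 = 74; p=6
item=0: not >6, count = 74+1 = 75; p=6
item=5: not >6, count = 75+1 = 76; p=11
item=-1: not >6, count = 76+1 = 77; p=10
item=-3: not >6, count = 77+1 = 78; p=7
item=13: >6, count = 78*2+13 = 169; p=8
count+p = 169+8 = 177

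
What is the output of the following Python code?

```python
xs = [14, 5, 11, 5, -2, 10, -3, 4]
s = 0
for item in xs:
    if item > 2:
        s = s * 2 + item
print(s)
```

660

item=14: >2, s = 0*2+14 = 14
item=5: >2, s = 14*2+5 = 33
item=11: >2, s = 33*2+11 = 77
item=5: >2, s = 77*2+5 = 159
item=-2: not >2
item=10: >2, s = 159*2+10 = 328
item=-3: not >2
item=4: >2, s = 328*2+4 = 660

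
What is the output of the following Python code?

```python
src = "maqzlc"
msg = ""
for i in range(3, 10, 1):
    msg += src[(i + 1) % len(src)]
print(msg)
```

i=3: add src[4]='l' → 'l'
i=4: add src[5]='c' → 'lc'
i=5: add src[0]='m' → 'lcm'
i=6: add src[1]='a' → 'lcma'
i=7: add src[2]='q' → 'lcmaq'
i=8: add src[3]='z' → 'lcmaqz'
i=9: add src[4]='l' → 'lcmaqzl'

lcmaqzl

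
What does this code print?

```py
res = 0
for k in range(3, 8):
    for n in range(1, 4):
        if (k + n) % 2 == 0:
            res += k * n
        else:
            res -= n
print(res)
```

66

k=3,n=1: even sum, res = 0+3 = 3
k=3,n=2: odd sum, res = 3-2 = 1
k=3,n=3: even sum, res = 1+9 = 10
k=4,n=1: odd sum, res = 10-1 = 9
k=4,n=2: even sum, res = 9+8 = 17
k=4,n=3: odd sum, res = 17-3 = 14
k=5,n=1: even sum, res = 14+5 = 19
k=5,n=2: odd sum, res = 19-2 = 17
k=5,n=3: even sum, res = 17+15 = 32
k=6,n=1: odd sum, res = 32-1 = 31
k=6,n=2: even sum, res = 31+12 = 43
k=6,n=3: odd sum, res = 43-3 = 40
k=7,n=1: even sum, res = 40+7 = 47
k=7,n=2: odd sum, res = 47-2 = 45
k=7,n=3: even sum, res = 45+21 = 66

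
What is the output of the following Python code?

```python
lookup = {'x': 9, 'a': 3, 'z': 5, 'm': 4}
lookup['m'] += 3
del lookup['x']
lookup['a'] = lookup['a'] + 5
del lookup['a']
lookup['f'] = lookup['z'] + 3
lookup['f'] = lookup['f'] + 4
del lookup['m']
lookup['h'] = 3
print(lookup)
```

lookup['m'] = 4+3 = 7 → {'x': 9, 'a': 3, 'z': 5, 'm': 7}
del 'x' → {'a': 3, 'z': 5, 'm': 7}
lookup['a'] = lookup['a']+5 = 8 → {'a': 8, 'z': 5, 'm': 7}
del 'a' → {'z': 5, 'm': 7}
lookup['f'] = lookup['z']+3 = 8 → {'z': 5, 'm': 7, 'f': 8}
lookup['f'] = lookup['f']+4 = 12 → {'z': 5, 'm': 7, 'f': 12}
del 'm' → {'z': 5, 'f': 12}
lookup['h'] = 3 → {'z': 5, 'f': 12, 'h': 3}

{'z': 5, 'f': 12, 'h': 3}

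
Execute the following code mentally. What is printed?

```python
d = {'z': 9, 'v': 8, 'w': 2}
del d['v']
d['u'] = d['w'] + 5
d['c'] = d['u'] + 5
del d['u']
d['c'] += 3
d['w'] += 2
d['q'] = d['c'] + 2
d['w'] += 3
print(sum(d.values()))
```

del 'v' → {'z': 9, 'w': 2}
d['u'] = d['w']+5 = 7 → {'z': 9, 'w': 2, 'u': 7}
d['c'] = d['u']+5 = 12 → {'z': 9, 'w': 2, 'u': 7, 'c': 12}
del 'u' → {'z': 9, 'w': 2, 'c': 12}
d['c'] = 12+3 = 15 → {'z': 9, 'w': 2, 'c': 15}
d['w'] = 2+2 = 4 → {'z': 9, 'w': 4, 'c': 15}
d['q'] = d['c']+2 = 17 → {'z': 9, 'w': 4, 'c': 15, 'q': 17}
d['w'] = 4+3 = 7 → {'z': 9, 'w': 7, 'c': 15, 'q': 17}
sum of values = 48

48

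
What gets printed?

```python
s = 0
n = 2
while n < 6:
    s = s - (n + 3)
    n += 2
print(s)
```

n=2: s = 0-5 = -5
n=4: s = (-5)-7 = -12

-12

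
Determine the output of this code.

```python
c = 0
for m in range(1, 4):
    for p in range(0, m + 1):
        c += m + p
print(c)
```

m=1,p=0: c = 0+1 = 1
m=1,p=1: c = 1+2 = 3
m=2,p=0: c = 3+2 = 5
m=2,p=1: c = 5+3 = 8
m=2,p=2: c = 8+4 = 12
m=3,p=0: c = 12+3 = 15
m=3,p=1: c = 15+4 = 19
m=3,p=2: c = 19+5 = 24
m=3,p=3: c = 24+6 = 30

30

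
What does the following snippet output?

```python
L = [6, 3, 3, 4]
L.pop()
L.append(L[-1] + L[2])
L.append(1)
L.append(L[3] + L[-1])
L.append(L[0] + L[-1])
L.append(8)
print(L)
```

pop() removes 4 → [6, 3, 3]
append L[-1]+L[2] = 3+3 = 6 → [6, 3, 3, 6]
append 1 → [6, 3, 3, 6, 1]
append L[3]+L[-1] = 6+1 = 7 → [6, 3, 3, 6, 1, 7]
append L[0]+L[-1] = 6+7 = 13 → [6, 3, 3, 6, 1, 7, 13]
append 8 → [6, 3, 3, 6, 1, 7, 13, 8]

[6, 3, 3, 6, 1, 7, 13, 8]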